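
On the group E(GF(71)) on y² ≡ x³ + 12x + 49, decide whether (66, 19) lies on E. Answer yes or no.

yes

y² = 19² ≡ 6; x³ + 12x + 49 = 288337 ≡ 6 (mod 71). 6 = 6.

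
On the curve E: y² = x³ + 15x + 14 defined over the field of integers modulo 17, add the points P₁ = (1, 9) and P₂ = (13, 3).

(1, 9) + (13, 3). λ = (3 - 9)/(13 - 1) ≡ 11/12 mod 17. 12⁻¹ ≡ 10 (mod 17) since 12·10 = 120 ≡ 1, so λ ≡ 8.
  x = λ² - 1 - 13 = 64 - 14 ≡ 16; y = λ·(1 - 16) - 9 ≡ 7. → (16, 7)

(16, 7)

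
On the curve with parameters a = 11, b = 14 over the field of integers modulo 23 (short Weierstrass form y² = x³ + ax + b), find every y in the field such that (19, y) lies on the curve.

none

x³ + 11x + 14 = 7082 ≡ 21 (mod 23).
21 is a non-residue mod 23; no y exists.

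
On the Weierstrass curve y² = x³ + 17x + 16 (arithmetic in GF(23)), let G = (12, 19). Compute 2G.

tangent at (12, 19): λ = (3·12² + 17)/(2·19) ≡ 12/15. 15⁻¹ ≡ 20 (mod 23), so λ ≡ 12·20 ≡ 10.
  x = λ² - 12 - 12 = 100 - 24 ≡ 7; y = λ·(12 - 7) - 19 ≡ 8. → (7, 8)

(7, 8)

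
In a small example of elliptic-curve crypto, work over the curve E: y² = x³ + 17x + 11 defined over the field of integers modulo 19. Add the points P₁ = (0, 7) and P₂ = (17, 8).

(0, 7) + (17, 8). λ = (8 - 7)/(17 - 0) ≡ 1/17 mod 19. 17⁻¹ ≡ 9 (mod 19), so λ ≡ 9.
  x = λ² - 0 - 17 = 81 - 17 ≡ 7; y = λ·(0 - 7) - 7 ≡ 6. → (7, 6)

(7, 6)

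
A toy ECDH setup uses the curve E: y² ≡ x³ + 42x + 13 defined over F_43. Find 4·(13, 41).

(35, 5)

Write Q = (13, 41).
Repeated addition: build up to 4Q.
2Q: tangent at (13, 41): λ = (3·13² + 42)/(2·41) ≡ 33/39. 39⁻¹ ≡ 32 (mod 43), so λ ≡ 33·32 ≡ 24.
  x = λ² - 13 - 13 = 576 - 26 ≡ 34; y = λ·(13 - 34) - 41 ≡ 14. → (34, 14)
3Q: (34, 14) + (13, 41). λ = (41 - 14)/(13 - 34) ≡ 27/22 mod 43. 22⁻¹ ≡ 2 (mod 43), so λ ≡ 11.
  x = λ² - 34 - 13 = 121 - 47 ≡ 31; y = λ·(34 - 31) - 14 ≡ 19. → (31, 19)
4Q: (31, 19) + (13, 41). λ = (41 - 19)/(13 - 31) ≡ 22/25 mod 43. 25⁻¹ ≡ 31 (mod 43) since 25·31 = 775 ≡ 1, so λ ≡ 37.
  x = λ² - 31 - 13 = 1369 - 44 ≡ 35; y = λ·(31 - 35) - 19 ≡ 5. → (35, 5)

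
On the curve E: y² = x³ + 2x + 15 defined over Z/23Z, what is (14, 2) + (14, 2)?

(22, 14)

tangent at (14, 2): λ = (3·14² + 2)/(2·2) ≡ 15/4. 4⁻¹ ≡ 6 (mod 23), so λ ≡ 15·6 ≡ 21.
  x = λ² - 14 - 14 = 441 - 28 ≡ 22; y = λ·(14 - 22) - 2 ≡ 14. → (22, 14)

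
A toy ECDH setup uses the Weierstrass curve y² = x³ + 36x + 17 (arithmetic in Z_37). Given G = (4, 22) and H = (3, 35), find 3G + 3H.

First 3G:
Repeated addition: build up to 3G.
2G: tangent at (4, 22): λ = (3·4² + 36)/(2·22) ≡ 10/7. 7⁻¹ ≡ 16 (mod 37), so λ ≡ 10·16 ≡ 12.
  x = λ² - 4 - 4 = 144 - 8 ≡ 25; y = λ·(4 - 25) - 22 ≡ 22. → (25, 22)
3G: (25, 22) + (4, 22). λ = (22 - 22)/(4 - 25) ≡ 0/16 mod 37. 16⁻¹ ≡ 7 (mod 37), so λ ≡ 0.
  x = λ² - 25 - 4 = 0 - 29 ≡ 8; y = λ·(25 - 8) - 22 ≡ 15. → (8, 15)
3G = (8, 15).
Next 3H:
Repeated addition: build up to 3H.
2H: tangent at (3, 35): λ = (3·3² + 36)/(2·35) ≡ 26/33. 33⁻¹ ≡ 9 (mod 37), so λ ≡ 26·9 ≡ 12.
  x = λ² - 3 - 3 = 144 - 6 ≡ 27; y = λ·(3 - 27) - 35 ≡ 10. → (27, 10)
3H: (27, 10) + (3, 35). λ = (35 - 10)/(3 - 27) ≡ 25/13 mod 37. 13⁻¹ ≡ 20 (mod 37), so λ ≡ 19.
  x = λ² - 27 - 3 = 361 - 30 ≡ 35; y = λ·(27 - 35) - 10 ≡ 23. → (35, 23)
3H = (35, 23).
Finally 3G + 3H:
(8, 15) + (35, 23). λ = (23 - 15)/(35 - 8) ≡ 8/27 mod 37. 27⁻¹ ≡ 11 (mod 37), so λ ≡ 14.
  x = λ² - 8 - 35 = 196 - 43 ≡ 5; y = λ·(8 - 5) - 15 ≡ 27. → (5, 27)

(5, 27)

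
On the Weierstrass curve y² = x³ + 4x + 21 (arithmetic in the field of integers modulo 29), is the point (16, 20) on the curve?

y² = 20² ≡ 23; x³ + 4x + 21 = 4181 ≡ 5 (mod 29). 23 ≠ 5.

no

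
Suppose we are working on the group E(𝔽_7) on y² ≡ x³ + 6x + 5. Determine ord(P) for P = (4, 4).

2P: tangent at (4, 4): λ = (3·4² + 6)/(2·4) ≡ 5/1. 1⁻¹ ≡ 1 (mod 7) since 1·1 = 1 ≡ 1, so λ ≡ 5·1 ≡ 5.
  x = λ² - 4 - 4 = 25 - 8 ≡ 3; y = λ·(4 - 3) - 4 ≡ 1. → (3, 1)
3P: (3, 1) + (4, 4). λ = (4 - 1)/(4 - 3) ≡ 3/1 mod 7. 1⁻¹ ≡ 1 (mod 7), so λ ≡ 3.
  x = λ² - 3 - 4 = 9 - 7 ≡ 2; y = λ·(3 - 2) - 1 ≡ 2. → (2, 2)
4P: (2, 2) + (4, 4). λ = (4 - 2)/(4 - 2) ≡ 2/2 mod 7. 2⁻¹ ≡ 4 (mod 7) since 2·4 = 8 ≡ 1, so λ ≡ 1.
  x = λ² - 2 - 4 = 1 - 6 ≡ 2; y = λ·(2 - 2) - 2 ≡ 5. → (2, 5)
5P: (2, 5) + (4, 4). λ = (4 - 5)/(4 - 2) ≡ 6/2 mod 7. 2⁻¹ ≡ 4 (mod 7) since 2·4 = 8 ≡ 1, so λ ≡ 3.
  x = λ² - 2 - 4 = 9 - 6 ≡ 3; y = λ·(2 - 3) - 5 ≡ 6. → (3, 6)
6P: (3, 6) + (4, 4). λ = (4 - 6)/(4 - 3) ≡ 5/1 mod 7. 1⁻¹ ≡ 1 (mod 7) since 1·1 = 1 ≡ 1, so λ ≡ 5.
  x = λ² - 3 - 4 = 25 - 7 ≡ 4; y = λ·(3 - 4) - 6 ≡ 3. → (4, 3)
7P: (4, 3) + (4, 4): same x and y₁ ≡ -y₂, so the sum is O.
7P = O, so the order is 7.

7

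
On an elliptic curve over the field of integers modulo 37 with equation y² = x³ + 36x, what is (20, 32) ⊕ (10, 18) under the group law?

(6, 32)

(20, 32) + (10, 18). λ = (18 - 32)/(10 - 20) ≡ 23/27 mod 37. 27⁻¹ ≡ 11 (mod 37), so λ ≡ 31.
  x = λ² - 20 - 10 = 961 - 30 ≡ 6; y = λ·(20 - 6) - 32 ≡ 32. → (6, 32)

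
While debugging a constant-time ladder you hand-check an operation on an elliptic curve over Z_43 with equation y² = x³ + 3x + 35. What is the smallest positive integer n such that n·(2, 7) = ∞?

7

2P: tangent at (2, 7): λ = (3·2² + 3)/(2·7) ≡ 15/14. 14⁻¹ ≡ 40 (mod 43), so λ ≡ 15·40 ≡ 41.
  x = λ² - 2 - 2 = 1681 - 4 ≡ 0; y = λ·(2 - 0) - 7 ≡ 32. → (0, 32)
3P: (0, 32) + (2, 7). λ = (7 - 32)/(2 - 0) ≡ 18/2 mod 43. 2⁻¹ ≡ 22 (mod 43), so λ ≡ 9.
  x = λ² - 0 - 2 = 81 - 2 ≡ 36; y = λ·(0 - 36) - 32 ≡ 31. → (36, 31)
4P: (36, 31) + (2, 7). λ = (7 - 31)/(2 - 36) ≡ 19/9 mod 43. 9⁻¹ ≡ 24 (mod 43) since 9·24 = 216 ≡ 1, so λ ≡ 26.
  x = λ² - 36 - 2 = 676 - 38 ≡ 36; y = λ·(36 - 36) - 31 ≡ 12. → (36, 12)
5P: (36, 12) + (2, 7). λ = (7 - 12)/(2 - 36) ≡ 38/9 mod 43. 9⁻¹ ≡ 24 (mod 43) since 9·24 = 216 ≡ 1, so λ ≡ 9.
  x = λ² - 36 - 2 = 81 - 38 ≡ 0; y = λ·(36 - 0) - 12 ≡ 11. → (0, 11)
6P: (0, 11) + (2, 7). λ = (7 - 11)/(2 - 0) ≡ 39/2 mod 43. 2⁻¹ ≡ 22 (mod 43) since 2·22 = 44 ≡ 1, so λ ≡ 41.
  x = λ² - 0 - 2 = 1681 - 2 ≡ 2; y = λ·(0 - 2) - 11 ≡ 36. → (2, 36)
7P: (2, 36) + (2, 7): same x and y₁ ≡ -y₂, so the sum is ∞.
7P = ∞, so the order is 7.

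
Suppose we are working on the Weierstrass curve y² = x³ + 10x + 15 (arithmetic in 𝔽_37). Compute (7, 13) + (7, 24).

The two points share x = 7 and their y-coordinates satisfy 13 + 24 ≡ 0 (mod 37), so they are inverses. Their sum is O.

O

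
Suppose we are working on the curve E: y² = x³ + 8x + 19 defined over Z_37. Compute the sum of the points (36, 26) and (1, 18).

(16, 5)

(36, 26) + (1, 18). λ = (18 - 26)/(1 - 36) ≡ 29/2 mod 37. 2⁻¹ ≡ 19 (mod 37), so λ ≡ 33.
  x = λ² - 36 - 1 = 1089 - 37 ≡ 16; y = λ·(36 - 16) - 26 ≡ 5. → (16, 5)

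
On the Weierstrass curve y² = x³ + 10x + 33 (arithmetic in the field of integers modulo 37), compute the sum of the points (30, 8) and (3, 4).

(30, 8) + (3, 4). λ = (4 - 8)/(3 - 30) ≡ 33/10 mod 37. 10⁻¹ ≡ 26 (mod 37), so λ ≡ 7.
  x = λ² - 30 - 3 = 49 - 33 ≡ 16; y = λ·(30 - 16) - 8 ≡ 16. → (16, 16)

(16, 16)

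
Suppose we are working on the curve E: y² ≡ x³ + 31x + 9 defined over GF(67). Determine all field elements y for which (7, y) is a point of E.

10, 57

x³ + 31x + 9 = 569 ≡ 33 (mod 67).
Square roots of 33 mod 67: 10 and 57 (since 10² = 100 ≡ 33).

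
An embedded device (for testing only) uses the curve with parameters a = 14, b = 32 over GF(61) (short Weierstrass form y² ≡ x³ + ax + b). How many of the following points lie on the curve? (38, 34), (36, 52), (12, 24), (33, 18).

0

(38, 34): 34² ≡ 58, rhs ≡ 48 → off.
(36, 52): 52² ≡ 20, rhs ≡ 39 → off.
(12, 24): 24² ≡ 27, rhs ≡ 37 → off.
(33, 18): 18² ≡ 19, rhs ≡ 14 → off.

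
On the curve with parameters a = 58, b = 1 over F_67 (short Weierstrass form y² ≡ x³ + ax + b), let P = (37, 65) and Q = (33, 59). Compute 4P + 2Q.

(55, 18)

First 4P:
Repeated addition: build up to 4P.
2P: tangent at (37, 65): λ = (3·37² + 58)/(2·65) ≡ 11/63. 63⁻¹ ≡ 50 (mod 67), so λ ≡ 11·50 ≡ 14.
  x = λ² - 37 - 37 = 196 - 74 ≡ 55; y = λ·(37 - 55) - 65 ≡ 18. → (55, 18)
3P: (55, 18) + (37, 65). λ = (65 - 18)/(37 - 55) ≡ 47/49 mod 67. 49⁻¹ ≡ 26 (mod 67), so λ ≡ 16.
  x = λ² - 55 - 37 = 256 - 92 ≡ 30; y = λ·(55 - 30) - 18 ≡ 47. → (30, 47)
4P: (30, 47) + (37, 65). λ = (65 - 47)/(37 - 30) ≡ 18/7 mod 67. 7⁻¹ ≡ 48 (mod 67) since 7·48 = 336 ≡ 1, so λ ≡ 60.
  x = λ² - 30 - 37 = 3600 - 67 ≡ 49; y = λ·(30 - 49) - 47 ≡ 19. → (49, 19)
4P = (49, 19).
Next 2Q:
Repeated addition: build up to 2Q.
2Q: tangent at (33, 59): λ = (3·33² + 58)/(2·59) ≡ 42/51. 51⁻¹ ≡ 46 (mod 67), so λ ≡ 42·46 ≡ 56.
  x = λ² - 33 - 33 = 3136 - 66 ≡ 55; y = λ·(33 - 55) - 59 ≡ 49. → (55, 49)
2Q = (55, 49).
Finally 4P + 2Q:
(49, 19) + (55, 49). λ = (49 - 19)/(55 - 49) ≡ 30/6 mod 67. 6⁻¹ ≡ 56 (mod 67) since 6·56 = 336 ≡ 1, so λ ≡ 5.
  x = λ² - 49 - 55 = 25 - 104 ≡ 55; y = λ·(49 - 55) - 19 ≡ 18. → (55, 18)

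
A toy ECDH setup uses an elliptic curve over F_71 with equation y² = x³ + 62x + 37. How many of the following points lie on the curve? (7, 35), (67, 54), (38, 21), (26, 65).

(7, 35): 35² ≡ 18, rhs ≡ 33 → off.
(67, 54): 54² ≡ 5, rhs ≡ 9 → off.
(38, 21): 21² ≡ 15, rhs ≡ 39 → off.
(26, 65): 65² ≡ 36, rhs ≡ 55 → off.

0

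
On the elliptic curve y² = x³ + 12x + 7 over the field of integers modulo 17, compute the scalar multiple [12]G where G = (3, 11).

Repeated addition: build up to 12G.
2G: tangent at (3, 11): λ = (3·3² + 12)/(2·11) ≡ 5/5. 5⁻¹ ≡ 7 (mod 17) since 5·7 = 35 ≡ 1, so λ ≡ 5·7 ≡ 1.
  x = λ² - 3 - 3 = 1 - 6 ≡ 12; y = λ·(3 - 12) - 11 ≡ 14. → (12, 14)
3G: (12, 14) + (3, 11). λ = (11 - 14)/(3 - 12) ≡ 14/8 mod 17. 8⁻¹ ≡ 15 (mod 17) since 8·15 = 120 ≡ 1, so λ ≡ 6.
  x = λ² - 12 - 3 = 36 - 15 ≡ 4; y = λ·(12 - 4) - 14 ≡ 0. → (4, 0)
4G: (4, 0) + (3, 11). λ = (11 - 0)/(3 - 4) ≡ 11/16 mod 17. 16⁻¹ ≡ 16 (mod 17), so λ ≡ 6.
  x = λ² - 4 - 3 = 36 - 7 ≡ 12; y = λ·(4 - 12) - 0 ≡ 3. → (12, 3)
5G: (12, 3) + (3, 11). λ = (11 - 3)/(3 - 12) ≡ 8/8 mod 17. 8⁻¹ ≡ 15 (mod 17) since 8·15 = 120 ≡ 1, so λ ≡ 1.
  x = λ² - 12 - 3 = 1 - 15 ≡ 3; y = λ·(12 - 3) - 3 ≡ 6. → (3, 6)
6G: (3, 6) + (3, 11): same x and y₁ ≡ -y₂, so the sum is 𝒪.
7G: 𝒪 + (3, 11) = (3, 11) (identity).
8G: tangent at (3, 11): λ = (3·3² + 12)/(2·11) ≡ 5/5. 5⁻¹ ≡ 7 (mod 17) since 5·7 = 35 ≡ 1, so λ ≡ 5·7 ≡ 1.
  x = λ² - 3 - 3 = 1 - 6 ≡ 12; y = λ·(3 - 12) - 11 ≡ 14. → (12, 14)
9G: (12, 14) + (3, 11). λ = (11 - 14)/(3 - 12) ≡ 14/8 mod 17. 8⁻¹ ≡ 15 (mod 17), so λ ≡ 6.
  x = λ² - 12 - 3 = 36 - 15 ≡ 4; y = λ·(12 - 4) - 14 ≡ 0. → (4, 0)
10G: (4, 0) + (3, 11). λ = (11 - 0)/(3 - 4) ≡ 11/16 mod 17. 16⁻¹ ≡ 16 (mod 17) since 16·16 = 256 ≡ 1, so λ ≡ 6.
  x = λ² - 4 - 3 = 36 - 7 ≡ 12; y = λ·(4 - 12) - 0 ≡ 3. → (12, 3)
11G: (12, 3) + (3, 11). λ = (11 - 3)/(3 - 12) ≡ 8/8 mod 17. 8⁻¹ ≡ 15 (mod 17) since 8·15 = 120 ≡ 1, so λ ≡ 1.
  x = λ² - 12 - 3 = 1 - 15 ≡ 3; y = λ·(12 - 3) - 3 ≡ 6. → (3, 6)
12G: (3, 6) + (3, 11): same x and y₁ ≡ -y₂, so the sum is 𝒪.

O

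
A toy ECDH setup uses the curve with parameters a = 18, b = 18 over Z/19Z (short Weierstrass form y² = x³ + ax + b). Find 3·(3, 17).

O

Write Q = (3, 17).
Repeated addition: build up to 3Q.
2Q: tangent at (3, 17): λ = (3·3² + 18)/(2·17) ≡ 7/15. 15⁻¹ ≡ 14 (mod 19) since 15·14 = 210 ≡ 1, so λ ≡ 7·14 ≡ 3.
  x = λ² - 3 - 3 = 9 - 6 ≡ 3; y = λ·(3 - 3) - 17 ≡ 2. → (3, 2)
3Q: (3, 2) + (3, 17): same x and y₁ ≡ -y₂, so the sum is 𝒪.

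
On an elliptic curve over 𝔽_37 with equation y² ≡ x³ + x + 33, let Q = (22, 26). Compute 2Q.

(14, 4)

tangent at (22, 26): λ = (3·22² + 1)/(2·26) ≡ 10/15. 15⁻¹ ≡ 5 (mod 37), so λ ≡ 10·5 ≡ 13.
  x = λ² - 22 - 22 = 169 - 44 ≡ 14; y = λ·(22 - 14) - 26 ≡ 4. → (14, 4)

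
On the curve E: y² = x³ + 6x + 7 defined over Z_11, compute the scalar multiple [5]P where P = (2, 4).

(2, 4)

Double-and-add on 5 = (101)₂. Start with P = (2, 4) for the leading 1-bit.
double: tangent at (2, 4): λ = (3·2² + 6)/(2·4) ≡ 7/8. 8⁻¹ ≡ 7 (mod 11) since 8·7 = 56 ≡ 1, so λ ≡ 7·7 ≡ 5.
  x = λ² - 2 - 2 = 25 - 4 ≡ 10; y = λ·(2 - 10) - 4 ≡ 0. → (10, 0)
double: (10, 0) + (10, 0): same x and y₁ ≡ -y₂, so the sum is the point at infinity.
add P: the point at infinity + (2, 4) = (2, 4) (identity).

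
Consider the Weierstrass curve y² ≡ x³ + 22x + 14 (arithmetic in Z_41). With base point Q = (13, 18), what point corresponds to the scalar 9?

(2, 5)

Double-and-add on 9 = (1001)₂. Start with Q = (13, 18) for the leading 1-bit.
double: tangent at (13, 18): λ = (3·13² + 22)/(2·18) ≡ 37/36. 36⁻¹ ≡ 8 (mod 41), so λ ≡ 37·8 ≡ 9.
  x = λ² - 13 - 13 = 81 - 26 ≡ 14; y = λ·(13 - 14) - 18 ≡ 14. → (14, 14)
double: tangent at (14, 14): λ = (3·14² + 22)/(2·14) ≡ 36/28. 28⁻¹ ≡ 22 (mod 41), so λ ≡ 36·22 ≡ 13.
  x = λ² - 14 - 14 = 169 - 28 ≡ 18; y = λ·(14 - 18) - 14 ≡ 16. → (18, 16)
double: tangent at (18, 16): λ = (3·18² + 22)/(2·16) ≡ 10/32. 32⁻¹ ≡ 9 (mod 41), so λ ≡ 10·9 ≡ 8.
  x = λ² - 18 - 18 = 64 - 36 ≡ 28; y = λ·(18 - 28) - 16 ≡ 27. → (28, 27)
add Q: (28, 27) + (13, 18). λ = (18 - 27)/(13 - 28) ≡ 32/26 mod 41. 26⁻¹ ≡ 30 (mod 41), so λ ≡ 17.
  x = λ² - 28 - 13 = 289 - 41 ≡ 2; y = λ·(28 - 2) - 27 ≡ 5. → (2, 5)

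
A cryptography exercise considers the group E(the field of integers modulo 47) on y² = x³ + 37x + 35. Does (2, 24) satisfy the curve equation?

y² = 24² ≡ 12; x³ + 37x + 35 = 117 ≡ 23 (mod 47). 12 ≠ 23.

no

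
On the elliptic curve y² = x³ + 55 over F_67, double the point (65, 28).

tangent at (65, 28): λ = (3·65² + 0)/(2·28) ≡ 12/56. 56⁻¹ ≡ 6 (mod 67), so λ ≡ 12·6 ≡ 5.
  x = λ² - 65 - 65 = 25 - 130 ≡ 29; y = λ·(65 - 29) - 28 ≡ 18. → (29, 18)

(29, 18)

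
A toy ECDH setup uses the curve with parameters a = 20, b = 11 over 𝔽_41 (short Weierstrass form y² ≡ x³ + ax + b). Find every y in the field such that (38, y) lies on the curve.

none

x³ + 20x + 11 = 55643 ≡ 6 (mod 41).
6 is a non-residue mod 41; no y exists.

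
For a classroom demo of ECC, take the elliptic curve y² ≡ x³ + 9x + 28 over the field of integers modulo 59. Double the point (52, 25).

tangent at (52, 25): λ = (3·52² + 9)/(2·25) ≡ 38/50. 50⁻¹ ≡ 13 (mod 59), so λ ≡ 38·13 ≡ 22.
  x = λ² - 52 - 52 = 484 - 104 ≡ 26; y = λ·(52 - 26) - 25 ≡ 16. → (26, 16)

(26, 16)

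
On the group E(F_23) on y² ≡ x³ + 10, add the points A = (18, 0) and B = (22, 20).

(8, 4)

(18, 0) + (22, 20). λ = (20 - 0)/(22 - 18) ≡ 20/4 mod 23. 4⁻¹ ≡ 6 (mod 23) since 4·6 = 24 ≡ 1, so λ ≡ 5.
  x = λ² - 18 - 22 = 25 - 40 ≡ 8; y = λ·(18 - 8) - 0 ≡ 4. → (8, 4)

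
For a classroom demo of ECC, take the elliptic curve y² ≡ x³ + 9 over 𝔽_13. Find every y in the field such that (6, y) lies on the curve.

2, 11

x³ + 0x + 9 = 225 ≡ 4 (mod 13).
Square roots of 4 mod 13: 2 and 11 (since 2² = 4 ≡ 4).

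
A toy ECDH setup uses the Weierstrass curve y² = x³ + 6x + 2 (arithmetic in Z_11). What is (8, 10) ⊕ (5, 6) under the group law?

(1, 3)

(8, 10) + (5, 6). λ = (6 - 10)/(5 - 8) ≡ 7/8 mod 11. 8⁻¹ ≡ 7 (mod 11), so λ ≡ 5.
  x = λ² - 8 - 5 = 25 - 13 ≡ 1; y = λ·(8 - 1) - 10 ≡ 3. → (1, 3)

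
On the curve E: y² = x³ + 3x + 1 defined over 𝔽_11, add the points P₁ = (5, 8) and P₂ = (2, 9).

(9, 8)

(5, 8) + (2, 9). λ = (9 - 8)/(2 - 5) ≡ 1/8 mod 11. 8⁻¹ ≡ 7 (mod 11), so λ ≡ 7.
  x = λ² - 5 - 2 = 49 - 7 ≡ 9; y = λ·(5 - 9) - 8 ≡ 8. → (9, 8)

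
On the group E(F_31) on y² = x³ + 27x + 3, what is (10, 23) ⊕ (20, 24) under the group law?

(10, 8)

(10, 23) + (20, 24). λ = (24 - 23)/(20 - 10) ≡ 1/10 mod 31. 10⁻¹ ≡ 28 (mod 31), so λ ≡ 28.
  x = λ² - 10 - 20 = 784 - 30 ≡ 10; y = λ·(10 - 10) - 23 ≡ 8. → (10, 8)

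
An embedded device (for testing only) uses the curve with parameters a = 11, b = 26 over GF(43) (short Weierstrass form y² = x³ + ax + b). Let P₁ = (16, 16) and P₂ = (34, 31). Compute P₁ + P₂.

(14, 0)

(16, 16) + (34, 31). λ = (31 - 16)/(34 - 16) ≡ 15/18 mod 43. 18⁻¹ ≡ 12 (mod 43), so λ ≡ 8.
  x = λ² - 16 - 34 = 64 - 50 ≡ 14; y = λ·(16 - 14) - 16 ≡ 0. → (14, 0)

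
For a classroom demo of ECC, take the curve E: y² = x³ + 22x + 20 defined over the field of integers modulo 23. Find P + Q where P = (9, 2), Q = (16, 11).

(9, 2) + (16, 11). λ = (11 - 2)/(16 - 9) ≡ 9/7 mod 23. 7⁻¹ ≡ 10 (mod 23), so λ ≡ 21.
  x = λ² - 9 - 16 = 441 - 25 ≡ 2; y = λ·(9 - 2) - 2 ≡ 7. → (2, 7)

(2, 7)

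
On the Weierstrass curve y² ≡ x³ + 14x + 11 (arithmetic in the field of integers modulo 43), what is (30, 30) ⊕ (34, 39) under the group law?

(30, 30) + (34, 39). λ = (39 - 30)/(34 - 30) ≡ 9/4 mod 43. 4⁻¹ ≡ 11 (mod 43), so λ ≡ 13.
  x = λ² - 30 - 34 = 169 - 64 ≡ 19; y = λ·(30 - 19) - 30 ≡ 27. → (19, 27)

(19, 27)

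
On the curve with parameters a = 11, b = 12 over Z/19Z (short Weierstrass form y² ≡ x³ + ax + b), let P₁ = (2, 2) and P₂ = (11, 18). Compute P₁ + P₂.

(4, 5)

(2, 2) + (11, 18). λ = (18 - 2)/(11 - 2) ≡ 16/9 mod 19. 9⁻¹ ≡ 17 (mod 19), so λ ≡ 6.
  x = λ² - 2 - 11 = 36 - 13 ≡ 4; y = λ·(2 - 4) - 2 ≡ 5. → (4, 5)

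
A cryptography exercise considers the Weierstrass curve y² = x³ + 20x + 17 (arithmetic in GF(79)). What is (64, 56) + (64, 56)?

tangent at (64, 56): λ = (3·64² + 20)/(2·56) ≡ 63/33. 33⁻¹ ≡ 12 (mod 79), so λ ≡ 63·12 ≡ 45.
  x = λ² - 64 - 64 = 2025 - 128 ≡ 1; y = λ·(64 - 1) - 56 ≡ 14. → (1, 14)

(1, 14)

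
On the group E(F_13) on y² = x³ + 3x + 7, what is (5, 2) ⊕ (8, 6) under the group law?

(5, 2) + (8, 6). λ = (6 - 2)/(8 - 5) ≡ 4/3 mod 13. 3⁻¹ ≡ 9 (mod 13), so λ ≡ 10.
  x = λ² - 5 - 8 = 100 - 13 ≡ 9; y = λ·(5 - 9) - 2 ≡ 10. → (9, 10)

(9, 10)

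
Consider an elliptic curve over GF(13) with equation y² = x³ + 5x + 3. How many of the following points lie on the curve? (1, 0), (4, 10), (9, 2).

1

(1, 0): 0² ≡ 0, rhs ≡ 9 → off.
(4, 10): 10² ≡ 9, rhs ≡ 9 → on.
(9, 2): 2² ≡ 4, rhs ≡ 10 → off.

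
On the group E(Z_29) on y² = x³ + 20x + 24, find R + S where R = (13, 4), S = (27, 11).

(13, 4) + (27, 11). λ = (11 - 4)/(27 - 13) ≡ 7/14 mod 29. 14⁻¹ ≡ 27 (mod 29), so λ ≡ 15.
  x = λ² - 13 - 27 = 225 - 40 ≡ 11; y = λ·(13 - 11) - 4 ≡ 26. → (11, 26)

(11, 26)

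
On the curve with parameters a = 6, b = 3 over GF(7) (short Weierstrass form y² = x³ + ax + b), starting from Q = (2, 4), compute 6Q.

Repeated addition: build up to 6Q.
2Q: tangent at (2, 4): λ = (3·2² + 6)/(2·4) ≡ 4/1. 1⁻¹ ≡ 1 (mod 7), so λ ≡ 4·1 ≡ 4.
  x = λ² - 2 - 2 = 16 - 4 ≡ 5; y = λ·(2 - 5) - 4 ≡ 5. → (5, 5)
3Q: (5, 5) + (2, 4). λ = (4 - 5)/(2 - 5) ≡ 6/4 mod 7. 4⁻¹ ≡ 2 (mod 7) since 4·2 = 8 ≡ 1, so λ ≡ 5.
  x = λ² - 5 - 2 = 25 - 7 ≡ 4; y = λ·(5 - 4) - 5 ≡ 0. → (4, 0)
4Q: (4, 0) + (2, 4). λ = (4 - 0)/(2 - 4) ≡ 4/5 mod 7. 5⁻¹ ≡ 3 (mod 7), so λ ≡ 5.
  x = λ² - 4 - 2 = 25 - 6 ≡ 5; y = λ·(4 - 5) - 0 ≡ 2. → (5, 2)
5Q: (5, 2) + (2, 4). λ = (4 - 2)/(2 - 5) ≡ 2/4 mod 7. 4⁻¹ ≡ 2 (mod 7), so λ ≡ 4.
  x = λ² - 5 - 2 = 16 - 7 ≡ 2; y = λ·(5 - 2) - 2 ≡ 3. → (2, 3)
6Q: (2, 3) + (2, 4): same x and y₁ ≡ -y₂, so the sum is the point at infinity.

O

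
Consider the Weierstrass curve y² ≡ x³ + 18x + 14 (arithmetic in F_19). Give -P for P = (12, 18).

(12, 1)

-(12, 18) = (12, -18 mod 19) = (12, 1).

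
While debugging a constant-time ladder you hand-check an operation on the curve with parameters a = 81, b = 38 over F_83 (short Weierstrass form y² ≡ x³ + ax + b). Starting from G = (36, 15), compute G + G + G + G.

(5, 30)

Double-and-add on 4 = (100)₂. Start with G = (36, 15) for the leading 1-bit.
double: tangent at (36, 15): λ = (3·36² + 81)/(2·15) ≡ 68/30. 30⁻¹ ≡ 36 (mod 83), so λ ≡ 68·36 ≡ 41.
  x = λ² - 36 - 36 = 1681 - 72 ≡ 32; y = λ·(36 - 32) - 15 ≡ 66. → (32, 66)
double: tangent at (32, 66): λ = (3·32² + 81)/(2·66) ≡ 82/49. 49⁻¹ ≡ 61 (mod 83) since 49·61 = 2989 ≡ 1, so λ ≡ 82·61 ≡ 22.
  x = λ² - 32 - 32 = 484 - 64 ≡ 5; y = λ·(32 - 5) - 66 ≡ 30. → (5, 30)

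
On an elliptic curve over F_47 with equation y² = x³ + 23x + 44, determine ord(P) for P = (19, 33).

9

2P: tangent at (19, 33): λ = (3·19² + 23)/(2·33) ≡ 25/19. 19⁻¹ ≡ 5 (mod 47) since 19·5 = 95 ≡ 1, so λ ≡ 25·5 ≡ 31.
  x = λ² - 19 - 19 = 961 - 38 ≡ 30; y = λ·(19 - 30) - 33 ≡ 2. → (30, 2)
3P: (30, 2) + (19, 33). λ = (33 - 2)/(19 - 30) ≡ 31/36 mod 47. 36⁻¹ ≡ 17 (mod 47) since 36·17 = 612 ≡ 1, so λ ≡ 10.
  x = λ² - 30 - 19 = 100 - 49 ≡ 4; y = λ·(30 - 4) - 2 ≡ 23. → (4, 23)
4P: (4, 23) + (19, 33). λ = (33 - 23)/(19 - 4) ≡ 10/15 mod 47. 15⁻¹ ≡ 22 (mod 47) since 15·22 = 330 ≡ 1, so λ ≡ 32.
  x = λ² - 4 - 19 = 1024 - 23 ≡ 14; y = λ·(4 - 14) - 23 ≡ 33. → (14, 33)
5P: (14, 33) + (19, 33). λ = (33 - 33)/(19 - 14) ≡ 0/5 mod 47. 5⁻¹ ≡ 19 (mod 47) since 5·19 = 95 ≡ 1, so λ ≡ 0.
  x = λ² - 14 - 19 = 0 - 33 ≡ 14; y = λ·(14 - 14) - 33 ≡ 14. → (14, 14)
6P: (14, 14) + (19, 33). λ = (33 - 14)/(19 - 14) ≡ 19/5 mod 47. 5⁻¹ ≡ 19 (mod 47) since 5·19 = 95 ≡ 1, so λ ≡ 32.
  x = λ² - 14 - 19 = 1024 - 33 ≡ 4; y = λ·(14 - 4) - 14 ≡ 24. → (4, 24)
7P: (4, 24) + (19, 33). λ = (33 - 24)/(19 - 4) ≡ 9/15 mod 47. 15⁻¹ ≡ 22 (mod 47) since 15·22 = 330 ≡ 1, so λ ≡ 10.
  x = λ² - 4 - 19 = 100 - 23 ≡ 30; y = λ·(4 - 30) - 24 ≡ 45. → (30, 45)
8P: (30, 45) + (19, 33). λ = (33 - 45)/(19 - 30) ≡ 35/36 mod 47. 36⁻¹ ≡ 17 (mod 47), so λ ≡ 31.
  x = λ² - 30 - 19 = 961 - 49 ≡ 19; y = λ·(30 - 19) - 45 ≡ 14. → (19, 14)
9P: (19, 14) + (19, 33): same x and y₁ ≡ -y₂, so the sum is O.
9P = O, so the order is 9.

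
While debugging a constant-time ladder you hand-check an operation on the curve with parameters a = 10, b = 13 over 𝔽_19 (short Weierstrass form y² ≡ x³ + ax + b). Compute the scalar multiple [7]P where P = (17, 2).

(5, 6)

Double-and-add on 7 = (111)₂. Start with P = (17, 2) for the leading 1-bit.
double: tangent at (17, 2): λ = (3·17² + 10)/(2·2) ≡ 3/4. 4⁻¹ ≡ 5 (mod 19) since 4·5 = 20 ≡ 1, so λ ≡ 3·5 ≡ 15.
  x = λ² - 17 - 17 = 225 - 34 ≡ 1; y = λ·(17 - 1) - 2 ≡ 10. → (1, 10)
add P: (1, 10) + (17, 2). λ = (2 - 10)/(17 - 1) ≡ 11/16 mod 19. 16⁻¹ ≡ 6 (mod 19), so λ ≡ 9.
  x = λ² - 1 - 17 = 81 - 18 ≡ 6; y = λ·(1 - 6) - 10 ≡ 2. → (6, 2)
double: tangent at (6, 2): λ = (3·6² + 10)/(2·2) ≡ 4/4. 4⁻¹ ≡ 5 (mod 19), so λ ≡ 4·5 ≡ 1.
  x = λ² - 6 - 6 = 1 - 12 ≡ 8; y = λ·(6 - 8) - 2 ≡ 15. → (8, 15)
add P: (8, 15) + (17, 2). λ = (2 - 15)/(17 - 8) ≡ 6/9 mod 19. 9⁻¹ ≡ 17 (mod 19) since 9·17 = 153 ≡ 1, so λ ≡ 7.
  x = λ² - 8 - 17 = 49 - 25 ≡ 5; y = λ·(8 - 5) - 15 ≡ 6. → (5, 6)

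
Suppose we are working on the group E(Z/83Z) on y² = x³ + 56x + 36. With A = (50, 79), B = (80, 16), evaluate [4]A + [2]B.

(44, 6)

First 4A:
Double-and-add on 4 = (100)₂. Start with A = (50, 79) for the leading 1-bit.
double: tangent at (50, 79): λ = (3·50² + 56)/(2·79) ≡ 3/75. 75⁻¹ ≡ 31 (mod 83), so λ ≡ 3·31 ≡ 10.
  x = λ² - 50 - 50 = 100 - 100 ≡ 0; y = λ·(50 - 0) - 79 ≡ 6. → (0, 6)
double: tangent at (0, 6): λ = (3·0² + 56)/(2·6) ≡ 56/12. 12⁻¹ ≡ 7 (mod 83), so λ ≡ 56·7 ≡ 60.
  x = λ² - 0 - 0 = 3600 - 0 ≡ 31; y = λ·(0 - 31) - 6 ≡ 43. → (31, 43)
4A = (31, 43).
Next 2B:
Repeated addition: build up to 2B.
2B: tangent at (80, 16): λ = (3·80² + 56)/(2·16) ≡ 0/32. 32⁻¹ ≡ 13 (mod 83), so λ ≡ 0·13 ≡ 0.
  x = λ² - 80 - 80 = 0 - 160 ≡ 6; y = λ·(80 - 6) - 16 ≡ 67. → (6, 67)
2B = (6, 67).
Finally 4A + 2B:
(31, 43) + (6, 67). λ = (67 - 43)/(6 - 31) ≡ 24/58 mod 83. 58⁻¹ ≡ 73 (mod 83), so λ ≡ 9.
  x = λ² - 31 - 6 = 81 - 37 ≡ 44; y = λ·(31 - 44) - 43 ≡ 6. → (44, 6)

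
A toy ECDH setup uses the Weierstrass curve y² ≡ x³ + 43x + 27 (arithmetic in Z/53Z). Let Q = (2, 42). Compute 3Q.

Repeated addition: build up to 3Q.
2Q: tangent at (2, 42): λ = (3·2² + 43)/(2·42) ≡ 2/31. 31⁻¹ ≡ 12 (mod 53), so λ ≡ 2·12 ≡ 24.
  x = λ² - 2 - 2 = 576 - 4 ≡ 42; y = λ·(2 - 42) - 42 ≡ 5. → (42, 5)
3Q: (42, 5) + (2, 42). λ = (42 - 5)/(2 - 42) ≡ 37/13 mod 53. 13⁻¹ ≡ 49 (mod 53) since 13·49 = 637 ≡ 1, so λ ≡ 11.
  x = λ² - 42 - 2 = 121 - 44 ≡ 24; y = λ·(42 - 24) - 5 ≡ 34. → (24, 34)

(24, 34)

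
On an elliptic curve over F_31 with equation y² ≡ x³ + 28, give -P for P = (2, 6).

(2, 25)

-(2, 6) = (2, -6 mod 31) = (2, 25).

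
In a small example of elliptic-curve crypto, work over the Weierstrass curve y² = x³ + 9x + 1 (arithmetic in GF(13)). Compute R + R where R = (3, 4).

(11, 12)

tangent at (3, 4): λ = (3·3² + 9)/(2·4) ≡ 10/8. 8⁻¹ ≡ 5 (mod 13), so λ ≡ 10·5 ≡ 11.
  x = λ² - 3 - 3 = 121 - 6 ≡ 11; y = λ·(3 - 11) - 4 ≡ 12. → (11, 12)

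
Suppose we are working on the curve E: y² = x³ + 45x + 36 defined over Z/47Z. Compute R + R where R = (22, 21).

(20, 10)

tangent at (22, 21): λ = (3·22² + 45)/(2·21) ≡ 40/42. 42⁻¹ ≡ 28 (mod 47), so λ ≡ 40·28 ≡ 39.
  x = λ² - 22 - 22 = 1521 - 44 ≡ 20; y = λ·(22 - 20) - 21 ≡ 10. → (20, 10)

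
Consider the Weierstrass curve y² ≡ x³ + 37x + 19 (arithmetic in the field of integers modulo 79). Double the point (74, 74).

(28, 27)

tangent at (74, 74): λ = (3·74² + 37)/(2·74) ≡ 33/69. 69⁻¹ ≡ 71 (mod 79), so λ ≡ 33·71 ≡ 52.
  x = λ² - 74 - 74 = 2704 - 148 ≡ 28; y = λ·(74 - 28) - 74 ≡ 27. → (28, 27)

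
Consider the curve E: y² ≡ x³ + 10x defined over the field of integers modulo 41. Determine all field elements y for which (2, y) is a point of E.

none

x³ + 10x + 0 = 28 ≡ 28 (mod 41).
28 is a non-residue mod 41; no y exists.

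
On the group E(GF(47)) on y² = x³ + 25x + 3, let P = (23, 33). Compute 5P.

O

Repeated addition: build up to 5P.
2P: tangent at (23, 33): λ = (3·23² + 25)/(2·33) ≡ 14/19. 19⁻¹ ≡ 5 (mod 47) since 19·5 = 95 ≡ 1, so λ ≡ 14·5 ≡ 23.
  x = λ² - 23 - 23 = 529 - 46 ≡ 13; y = λ·(23 - 13) - 33 ≡ 9. → (13, 9)
3P: (13, 9) + (23, 33). λ = (33 - 9)/(23 - 13) ≡ 24/10 mod 47. 10⁻¹ ≡ 33 (mod 47) since 10·33 = 330 ≡ 1, so λ ≡ 40.
  x = λ² - 13 - 23 = 1600 - 36 ≡ 13; y = λ·(13 - 13) - 9 ≡ 38. → (13, 38)
4P: (13, 38) + (23, 33). λ = (33 - 38)/(23 - 13) ≡ 42/10 mod 47. 10⁻¹ ≡ 33 (mod 47), so λ ≡ 23.
  x = λ² - 13 - 23 = 529 - 36 ≡ 23; y = λ·(13 - 23) - 38 ≡ 14. → (23, 14)
5P: (23, 14) + (23, 33): same x and y₁ ≡ -y₂, so the sum is ∞.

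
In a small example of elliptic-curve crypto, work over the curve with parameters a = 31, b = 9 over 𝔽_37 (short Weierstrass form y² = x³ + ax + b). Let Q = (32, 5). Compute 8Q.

(0, 3)

Double-and-add on 8 = (1000)₂. Start with Q = (32, 5) for the leading 1-bit.
double: tangent at (32, 5): λ = (3·32² + 31)/(2·5) ≡ 32/10. 10⁻¹ ≡ 26 (mod 37), so λ ≡ 32·26 ≡ 18.
  x = λ² - 32 - 32 = 324 - 64 ≡ 1; y = λ·(32 - 1) - 5 ≡ 35. → (1, 35)
double: tangent at (1, 35): λ = (3·1² + 31)/(2·35) ≡ 34/33. 33⁻¹ ≡ 9 (mod 37), so λ ≡ 34·9 ≡ 10.
  x = λ² - 1 - 1 = 100 - 2 ≡ 24; y = λ·(1 - 24) - 35 ≡ 31. → (24, 31)
double: tangent at (24, 31): λ = (3·24² + 31)/(2·31) ≡ 20/25. 25⁻¹ ≡ 3 (mod 37) since 25·3 = 75 ≡ 1, so λ ≡ 20·3 ≡ 23.
  x = λ² - 24 - 24 = 529 - 48 ≡ 0; y = λ·(24 - 0) - 31 ≡ 3. → (0, 3)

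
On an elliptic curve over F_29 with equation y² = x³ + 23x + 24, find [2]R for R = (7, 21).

(6, 1)

tangent at (7, 21): λ = (3·7² + 23)/(2·21) ≡ 25/13. 13⁻¹ ≡ 9 (mod 29), so λ ≡ 25·9 ≡ 22.
  x = λ² - 7 - 7 = 484 - 14 ≡ 6; y = λ·(7 - 6) - 21 ≡ 1. → (6, 1)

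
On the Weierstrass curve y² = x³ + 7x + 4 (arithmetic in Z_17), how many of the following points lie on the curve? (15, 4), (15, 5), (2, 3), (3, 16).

(15, 4): 4² ≡ 16, rhs ≡ 16 → on.
(15, 5): 5² ≡ 8, rhs ≡ 16 → off.
(2, 3): 3² ≡ 9, rhs ≡ 9 → on.
(3, 16): 16² ≡ 1, rhs ≡ 1 → on.

3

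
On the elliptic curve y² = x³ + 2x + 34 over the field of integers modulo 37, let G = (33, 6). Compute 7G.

(30, 11)

Double-and-add on 7 = (111)₂. Start with G = (33, 6) for the leading 1-bit.
double: tangent at (33, 6): λ = (3·33² + 2)/(2·6) ≡ 13/12. 12⁻¹ ≡ 34 (mod 37), so λ ≡ 13·34 ≡ 35.
  x = λ² - 33 - 33 = 1225 - 66 ≡ 12; y = λ·(33 - 12) - 6 ≡ 26. → (12, 26)
add G: (12, 26) + (33, 6). λ = (6 - 26)/(33 - 12) ≡ 17/21 mod 37. 21⁻¹ ≡ 30 (mod 37), so λ ≡ 29.
  x = λ² - 12 - 33 = 841 - 45 ≡ 19; y = λ·(12 - 19) - 26 ≡ 30. → (19, 30)
double: tangent at (19, 30): λ = (3·19² + 2)/(2·30) ≡ 12/23. 23⁻¹ ≡ 29 (mod 37) since 23·29 = 667 ≡ 1, so λ ≡ 12·29 ≡ 15.
  x = λ² - 19 - 19 = 225 - 38 ≡ 2; y = λ·(19 - 2) - 30 ≡ 3. → (2, 3)
add G: (2, 3) + (33, 6). λ = (6 - 3)/(33 - 2) ≡ 3/31 mod 37. 31⁻¹ ≡ 6 (mod 37) since 31·6 = 186 ≡ 1, so λ ≡ 18.
  x = λ² - 2 - 33 = 324 - 35 ≡ 30; y = λ·(2 - 30) - 3 ≡ 11. → (30, 11)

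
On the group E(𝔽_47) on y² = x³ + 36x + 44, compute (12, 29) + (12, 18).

The two points share x = 12 and their y-coordinates satisfy 29 + 18 ≡ 0 (mod 47), so they are inverses. Their sum is the point at infinity.

O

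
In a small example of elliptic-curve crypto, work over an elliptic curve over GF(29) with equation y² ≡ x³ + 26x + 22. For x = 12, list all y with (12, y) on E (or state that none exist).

x³ + 26x + 22 = 2062 ≡ 3 (mod 29).
3 is a non-residue mod 29; no y exists.

none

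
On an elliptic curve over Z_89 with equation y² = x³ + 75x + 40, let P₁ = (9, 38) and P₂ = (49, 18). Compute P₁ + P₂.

(9, 51)

(9, 38) + (49, 18). λ = (18 - 38)/(49 - 9) ≡ 69/40 mod 89. 40⁻¹ ≡ 69 (mod 89), so λ ≡ 44.
  x = λ² - 9 - 49 = 1936 - 58 ≡ 9; y = λ·(9 - 9) - 38 ≡ 51. → (9, 51)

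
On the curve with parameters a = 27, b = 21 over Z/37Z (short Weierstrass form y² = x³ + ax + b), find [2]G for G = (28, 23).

(30, 28)

tangent at (28, 23): λ = (3·28² + 27)/(2·23) ≡ 11/9. 9⁻¹ ≡ 33 (mod 37), so λ ≡ 11·33 ≡ 30.
  x = λ² - 28 - 28 = 900 - 56 ≡ 30; y = λ·(28 - 30) - 23 ≡ 28. → (30, 28)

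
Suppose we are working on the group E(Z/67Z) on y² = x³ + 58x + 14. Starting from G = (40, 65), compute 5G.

(66, 25)

Double-and-add on 5 = (101)₂. Start with G = (40, 65) for the leading 1-bit.
double: tangent at (40, 65): λ = (3·40² + 58)/(2·65) ≡ 34/63. 63⁻¹ ≡ 50 (mod 67) since 63·50 = 3150 ≡ 1, so λ ≡ 34·50 ≡ 25.
  x = λ² - 40 - 40 = 625 - 80 ≡ 9; y = λ·(40 - 9) - 65 ≡ 40. → (9, 40)
double: tangent at (9, 40): λ = (3·9² + 58)/(2·40) ≡ 33/13. 13⁻¹ ≡ 31 (mod 67) since 13·31 = 403 ≡ 1, so λ ≡ 33·31 ≡ 18.
  x = λ² - 9 - 9 = 324 - 18 ≡ 38; y = λ·(9 - 38) - 40 ≡ 41. → (38, 41)
add G: (38, 41) + (40, 65). λ = (65 - 41)/(40 - 38) ≡ 24/2 mod 67. 2⁻¹ ≡ 34 (mod 67), so λ ≡ 12.
  x = λ² - 38 - 40 = 144 - 78 ≡ 66; y = λ·(38 - 66) - 41 ≡ 25. → (66, 25)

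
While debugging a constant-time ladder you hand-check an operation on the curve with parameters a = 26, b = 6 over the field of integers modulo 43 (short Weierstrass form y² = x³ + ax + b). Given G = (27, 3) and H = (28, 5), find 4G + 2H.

First 4G:
Double-and-add on 4 = (100)₂. Start with G = (27, 3) for the leading 1-bit.
double: tangent at (27, 3): λ = (3·27² + 26)/(2·3) ≡ 20/6. 6⁻¹ ≡ 36 (mod 43), so λ ≡ 20·36 ≡ 32.
  x = λ² - 27 - 27 = 1024 - 54 ≡ 24; y = λ·(27 - 24) - 3 ≡ 7. → (24, 7)
double: tangent at (24, 7): λ = (3·24² + 26)/(2·7) ≡ 34/14. 14⁻¹ ≡ 40 (mod 43) since 14·40 = 560 ≡ 1, so λ ≡ 34·40 ≡ 27.
  x = λ² - 24 - 24 = 729 - 48 ≡ 36; y = λ·(24 - 36) - 7 ≡ 13. → (36, 13)
4G = (36, 13).
Next 2H:
Repeated addition: build up to 2H.
2H: tangent at (28, 5): λ = (3·28² + 26)/(2·5) ≡ 13/10. 10⁻¹ ≡ 13 (mod 43) since 10·13 = 130 ≡ 1, so λ ≡ 13·13 ≡ 40.
  x = λ² - 28 - 28 = 1600 - 56 ≡ 39; y = λ·(28 - 39) - 5 ≡ 28. → (39, 28)
2H = (39, 28).
Finally 4G + 2H:
(36, 13) + (39, 28). λ = (28 - 13)/(39 - 36) ≡ 15/3 mod 43. 3⁻¹ ≡ 29 (mod 43), so λ ≡ 5.
  x = λ² - 36 - 39 = 25 - 75 ≡ 36; y = λ·(36 - 36) - 13 ≡ 30. → (36, 30)

(36, 30)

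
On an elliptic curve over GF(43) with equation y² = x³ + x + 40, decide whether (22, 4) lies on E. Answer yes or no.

y² = 4² ≡ 16; x³ + 1x + 40 = 10710 ≡ 3 (mod 43). 16 ≠ 3.

no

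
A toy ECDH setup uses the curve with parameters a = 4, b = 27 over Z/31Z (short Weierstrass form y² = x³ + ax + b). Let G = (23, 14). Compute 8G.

(21, 14)

Double-and-add on 8 = (1000)₂. Start with G = (23, 14) for the leading 1-bit.
double: tangent at (23, 14): λ = (3·23² + 4)/(2·14) ≡ 10/28. 28⁻¹ ≡ 10 (mod 31), so λ ≡ 10·10 ≡ 7.
  x = λ² - 23 - 23 = 49 - 46 ≡ 3; y = λ·(23 - 3) - 14 ≡ 2. → (3, 2)
double: tangent at (3, 2): λ = (3·3² + 4)/(2·2) ≡ 0/4. 4⁻¹ ≡ 8 (mod 31), so λ ≡ 0·8 ≡ 0.
  x = λ² - 3 - 3 = 0 - 6 ≡ 25; y = λ·(3 - 25) - 2 ≡ 29. → (25, 29)
double: tangent at (25, 29): λ = (3·25² + 4)/(2·29) ≡ 19/27. 27⁻¹ ≡ 23 (mod 31), so λ ≡ 19·23 ≡ 3.
  x = λ² - 25 - 25 = 9 - 50 ≡ 21; y = λ·(25 - 21) - 29 ≡ 14. → (21, 14)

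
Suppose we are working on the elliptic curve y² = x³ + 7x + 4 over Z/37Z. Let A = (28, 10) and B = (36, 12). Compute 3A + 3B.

(5, 4)

First 3A:
Repeated addition: build up to 3A.
2A: tangent at (28, 10): λ = (3·28² + 7)/(2·10) ≡ 28/20. 20⁻¹ ≡ 13 (mod 37), so λ ≡ 28·13 ≡ 31.
  x = λ² - 28 - 28 = 961 - 56 ≡ 17; y = λ·(28 - 17) - 10 ≡ 35. → (17, 35)
3A: (17, 35) + (28, 10). λ = (10 - 35)/(28 - 17) ≡ 12/11 mod 37. 11⁻¹ ≡ 27 (mod 37), so λ ≡ 28.
  x = λ² - 17 - 28 = 784 - 45 ≡ 36; y = λ·(17 - 36) - 35 ≡ 25. → (36, 25)
3A = (36, 25).
Next 3B:
Repeated addition: build up to 3B.
2B: tangent at (36, 12): λ = (3·36² + 7)/(2·12) ≡ 10/24. 24⁻¹ ≡ 17 (mod 37), so λ ≡ 10·17 ≡ 22.
  x = λ² - 36 - 36 = 484 - 72 ≡ 5; y = λ·(36 - 5) - 12 ≡ 4. → (5, 4)
3B: (5, 4) + (36, 12). λ = (12 - 4)/(36 - 5) ≡ 8/31 mod 37. 31⁻¹ ≡ 6 (mod 37), so λ ≡ 11.
  x = λ² - 5 - 36 = 121 - 41 ≡ 6; y = λ·(5 - 6) - 4 ≡ 22. → (6, 22)
3B = (6, 22).
Finally 3A + 3B:
(36, 25) + (6, 22). λ = (22 - 25)/(6 - 36) ≡ 34/7 mod 37. 7⁻¹ ≡ 16 (mod 37), so λ ≡ 26.
  x = λ² - 36 - 6 = 676 - 42 ≡ 5; y = λ·(36 - 5) - 25 ≡ 4. → (5, 4)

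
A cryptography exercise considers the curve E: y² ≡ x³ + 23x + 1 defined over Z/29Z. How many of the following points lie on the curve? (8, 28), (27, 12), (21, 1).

2

(8, 28): 28² ≡ 1, rhs ≡ 1 → on.
(27, 12): 12² ≡ 28, rhs ≡ 5 → off.
(21, 1): 1² ≡ 1, rhs ≡ 1 → on.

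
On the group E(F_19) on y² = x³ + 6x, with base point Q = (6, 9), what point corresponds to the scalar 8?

Repeated addition: build up to 8Q.
2Q: tangent at (6, 9): λ = (3·6² + 6)/(2·9) ≡ 0/18. 18⁻¹ ≡ 18 (mod 19) since 18·18 = 324 ≡ 1, so λ ≡ 0·18 ≡ 0.
  x = λ² - 6 - 6 = 0 - 12 ≡ 7; y = λ·(6 - 7) - 9 ≡ 10. → (7, 10)
3Q: (7, 10) + (6, 9). λ = (9 - 10)/(6 - 7) ≡ 18/18 mod 19. 18⁻¹ ≡ 18 (mod 19) since 18·18 = 324 ≡ 1, so λ ≡ 1.
  x = λ² - 7 - 6 = 1 - 13 ≡ 7; y = λ·(7 - 7) - 10 ≡ 9. → (7, 9)
4Q: (7, 9) + (6, 9). λ = (9 - 9)/(6 - 7) ≡ 0/18 mod 19. 18⁻¹ ≡ 18 (mod 19), so λ ≡ 0.
  x = λ² - 7 - 6 = 0 - 13 ≡ 6; y = λ·(7 - 6) - 9 ≡ 10. → (6, 10)
5Q: (6, 10) + (6, 9): same x and y₁ ≡ -y₂, so the sum is O.
6Q: O + (6, 9) = (6, 9) (identity).
7Q: tangent at (6, 9): λ = (3·6² + 6)/(2·9) ≡ 0/18. 18⁻¹ ≡ 18 (mod 19) since 18·18 = 324 ≡ 1, so λ ≡ 0·18 ≡ 0.
  x = λ² - 6 - 6 = 0 - 12 ≡ 7; y = λ·(6 - 7) - 9 ≡ 10. → (7, 10)
8Q: (7, 10) + (6, 9). λ = (9 - 10)/(6 - 7) ≡ 18/18 mod 19. 18⁻¹ ≡ 18 (mod 19), so λ ≡ 1.
  x = λ² - 7 - 6 = 1 - 13 ≡ 7; y = λ·(7 - 7) - 10 ≡ 9. → (7, 9)

(7, 9)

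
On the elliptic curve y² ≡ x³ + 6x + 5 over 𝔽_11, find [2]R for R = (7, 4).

(2, 5)

tangent at (7, 4): λ = (3·7² + 6)/(2·4) ≡ 10/8. 8⁻¹ ≡ 7 (mod 11), so λ ≡ 10·7 ≡ 4.
  x = λ² - 7 - 7 = 16 - 14 ≡ 2; y = λ·(7 - 2) - 4 ≡ 5. → (2, 5)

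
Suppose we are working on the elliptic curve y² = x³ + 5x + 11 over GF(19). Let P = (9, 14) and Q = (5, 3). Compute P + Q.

(9, 5)

(9, 14) + (5, 3). λ = (3 - 14)/(5 - 9) ≡ 8/15 mod 19. 15⁻¹ ≡ 14 (mod 19) since 15·14 = 210 ≡ 1, so λ ≡ 17.
  x = λ² - 9 - 5 = 289 - 14 ≡ 9; y = λ·(9 - 9) - 14 ≡ 5. → (9, 5)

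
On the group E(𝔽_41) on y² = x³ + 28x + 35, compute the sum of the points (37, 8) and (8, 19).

(37, 8) + (8, 19). λ = (19 - 8)/(8 - 37) ≡ 11/12 mod 41. 12⁻¹ ≡ 24 (mod 41), so λ ≡ 18.
  x = λ² - 37 - 8 = 324 - 45 ≡ 33; y = λ·(37 - 33) - 8 ≡ 23. → (33, 23)

(33, 23)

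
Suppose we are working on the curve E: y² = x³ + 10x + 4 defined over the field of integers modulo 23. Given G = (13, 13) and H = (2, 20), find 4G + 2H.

(14, 6)

First 4G:
Double-and-add on 4 = (100)₂. Start with G = (13, 13) for the leading 1-bit.
double: tangent at (13, 13): λ = (3·13² + 10)/(2·13) ≡ 11/3. 3⁻¹ ≡ 8 (mod 23), so λ ≡ 11·8 ≡ 19.
  x = λ² - 13 - 13 = 361 - 26 ≡ 13; y = λ·(13 - 13) - 13 ≡ 10. → (13, 10)
double: tangent at (13, 10): λ = (3·13² + 10)/(2·10) ≡ 11/20. 20⁻¹ ≡ 15 (mod 23), so λ ≡ 11·15 ≡ 4.
  x = λ² - 13 - 13 = 16 - 26 ≡ 13; y = λ·(13 - 13) - 10 ≡ 13. → (13, 13)
4G = (13, 13).
Next 2H:
Repeated addition: build up to 2H.
2H: tangent at (2, 20): λ = (3·2² + 10)/(2·20) ≡ 22/17. 17⁻¹ ≡ 19 (mod 23), so λ ≡ 22·19 ≡ 4.
  x = λ² - 2 - 2 = 16 - 4 ≡ 12; y = λ·(2 - 12) - 20 ≡ 9. → (12, 9)
2H = (12, 9).
Finally 4G + 2H:
(13, 13) + (12, 9). λ = (9 - 13)/(12 - 13) ≡ 19/22 mod 23. 22⁻¹ ≡ 22 (mod 23), so λ ≡ 4.
  x = λ² - 13 - 12 = 16 - 25 ≡ 14; y = λ·(13 - 14) - 13 ≡ 6. → (14, 6)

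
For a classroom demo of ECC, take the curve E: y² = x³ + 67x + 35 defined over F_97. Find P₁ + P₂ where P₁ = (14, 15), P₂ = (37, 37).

(57, 24)

(14, 15) + (37, 37). λ = (37 - 15)/(37 - 14) ≡ 22/23 mod 97. 23⁻¹ ≡ 38 (mod 97), so λ ≡ 60.
  x = λ² - 14 - 37 = 3600 - 51 ≡ 57; y = λ·(14 - 57) - 15 ≡ 24. → (57, 24)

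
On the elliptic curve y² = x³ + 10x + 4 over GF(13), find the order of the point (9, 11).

5

2P: tangent at (9, 11): λ = (3·9² + 10)/(2·11) ≡ 6/9. 9⁻¹ ≡ 3 (mod 13) since 9·3 = 27 ≡ 1, so λ ≡ 6·3 ≡ 5.
  x = λ² - 9 - 9 = 25 - 18 ≡ 7; y = λ·(9 - 7) - 11 ≡ 12. → (7, 12)
3P: (7, 12) + (9, 11). λ = (11 - 12)/(9 - 7) ≡ 12/2 mod 13. 2⁻¹ ≡ 7 (mod 13) since 2·7 = 14 ≡ 1, so λ ≡ 6.
  x = λ² - 7 - 9 = 36 - 16 ≡ 7; y = λ·(7 - 7) - 12 ≡ 1. → (7, 1)
4P: (7, 1) + (9, 11). λ = (11 - 1)/(9 - 7) ≡ 10/2 mod 13. 2⁻¹ ≡ 7 (mod 13), so λ ≡ 5.
  x = λ² - 7 - 9 = 25 - 16 ≡ 9; y = λ·(7 - 9) - 1 ≡ 2. → (9, 2)
5P: (9, 2) + (9, 11): same x and y₁ ≡ -y₂, so the sum is O.
5P = O, so the order is 5.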